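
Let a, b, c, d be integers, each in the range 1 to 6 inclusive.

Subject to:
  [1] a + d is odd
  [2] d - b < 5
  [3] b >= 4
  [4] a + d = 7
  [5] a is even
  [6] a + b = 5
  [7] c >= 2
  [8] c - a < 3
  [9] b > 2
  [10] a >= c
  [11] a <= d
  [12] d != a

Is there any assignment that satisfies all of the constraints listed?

From constraints 7 and 10: a ≥ c ≥ 2. From constraint 3: b ≥ 4. Hence a + b ≥ 6. But constraint 6 requires a + b = 5, and 5 < 6. Contradiction.

Unsatisfiable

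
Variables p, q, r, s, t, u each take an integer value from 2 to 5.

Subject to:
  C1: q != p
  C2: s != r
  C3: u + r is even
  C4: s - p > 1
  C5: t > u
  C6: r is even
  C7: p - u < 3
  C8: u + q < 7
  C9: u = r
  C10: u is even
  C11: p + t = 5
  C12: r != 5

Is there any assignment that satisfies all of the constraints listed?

Take p = 2, q = 4, r = 2, s = 5, t = 3, u = 2. Then constraint 4: s - p = 3; constraint 7: p - u = 0, and every other listed constraint is also met.

Satisfiable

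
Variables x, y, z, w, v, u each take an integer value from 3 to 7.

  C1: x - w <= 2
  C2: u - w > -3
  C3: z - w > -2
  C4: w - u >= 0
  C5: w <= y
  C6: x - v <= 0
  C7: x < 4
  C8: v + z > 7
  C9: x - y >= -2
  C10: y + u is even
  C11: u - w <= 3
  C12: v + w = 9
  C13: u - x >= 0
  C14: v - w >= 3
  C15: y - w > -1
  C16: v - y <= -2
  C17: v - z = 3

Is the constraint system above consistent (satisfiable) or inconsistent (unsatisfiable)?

Constraints 1, 9, 14, and 16 give w − x ≥ -2, x − y ≥ -2, y − v ≥ 2, v − w ≥ 3.
Adding all 4 inequalities: the left sides telescope to 0, and the right sides sum to (-2) + (-2) + 2 + 3 = 1. So 0 ≥ 1, which is false.

Unsatisfiable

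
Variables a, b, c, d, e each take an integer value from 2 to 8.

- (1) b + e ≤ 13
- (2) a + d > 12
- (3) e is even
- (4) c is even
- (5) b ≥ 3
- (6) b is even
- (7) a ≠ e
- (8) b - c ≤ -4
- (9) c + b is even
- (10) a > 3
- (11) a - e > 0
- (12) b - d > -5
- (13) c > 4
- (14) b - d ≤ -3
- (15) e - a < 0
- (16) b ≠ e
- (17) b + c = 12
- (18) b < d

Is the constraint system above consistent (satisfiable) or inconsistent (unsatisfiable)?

Try a = 7, b = 4, c = 8, d = 8, e = 6.
Check constraint 1: b + e = 10; constraint 2: a + d = 15; constraint 8: b - c = -4. The remaining constraints are straightforward to verify.

Satisfiable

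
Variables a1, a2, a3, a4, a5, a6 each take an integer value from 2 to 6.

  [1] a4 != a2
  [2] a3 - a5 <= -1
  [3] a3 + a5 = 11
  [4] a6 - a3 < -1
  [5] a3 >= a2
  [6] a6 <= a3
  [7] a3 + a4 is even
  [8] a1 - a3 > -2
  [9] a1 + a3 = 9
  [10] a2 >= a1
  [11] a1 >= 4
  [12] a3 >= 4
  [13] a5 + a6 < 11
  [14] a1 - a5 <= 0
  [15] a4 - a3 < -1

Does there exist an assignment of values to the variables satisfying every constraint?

Satisfiable

Take a1 = 4, a2 = 5, a3 = 5, a4 = 3, a5 = 6, a6 = 3. Then constraint 2: a3 - a5 = -1; constraint 3: a3 + a5 = 11, and every other listed constraint is also met.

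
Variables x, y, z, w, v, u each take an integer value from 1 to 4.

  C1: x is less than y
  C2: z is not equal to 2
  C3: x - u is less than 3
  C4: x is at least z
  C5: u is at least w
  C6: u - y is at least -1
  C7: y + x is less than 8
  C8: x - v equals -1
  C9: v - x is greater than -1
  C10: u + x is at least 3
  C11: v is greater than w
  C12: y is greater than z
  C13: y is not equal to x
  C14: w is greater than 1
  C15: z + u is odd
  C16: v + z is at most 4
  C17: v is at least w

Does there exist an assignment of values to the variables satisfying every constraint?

Satisfiable

The assignment x = 2, y = 3, z = 1, w = 2, v = 3, u = 2 works:
  constraint 3 holds since x - u = 0.
  constraint 6 holds since u - y = -1.
The rest check out directly.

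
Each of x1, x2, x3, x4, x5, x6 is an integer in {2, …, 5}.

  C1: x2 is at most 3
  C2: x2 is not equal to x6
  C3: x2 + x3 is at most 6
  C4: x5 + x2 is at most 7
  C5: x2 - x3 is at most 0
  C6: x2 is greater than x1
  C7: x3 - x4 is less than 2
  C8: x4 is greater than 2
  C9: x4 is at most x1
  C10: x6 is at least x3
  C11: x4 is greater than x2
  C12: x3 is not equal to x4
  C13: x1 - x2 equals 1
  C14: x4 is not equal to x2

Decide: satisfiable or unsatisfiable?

Unsatisfiable

Constraints 6, 9, and 11 give x1 < x2, x2 < x4, x4 ≤ x1. Chaining: x1 < x2 < x4 ≤ x1, which forces x1 < x1 — impossible.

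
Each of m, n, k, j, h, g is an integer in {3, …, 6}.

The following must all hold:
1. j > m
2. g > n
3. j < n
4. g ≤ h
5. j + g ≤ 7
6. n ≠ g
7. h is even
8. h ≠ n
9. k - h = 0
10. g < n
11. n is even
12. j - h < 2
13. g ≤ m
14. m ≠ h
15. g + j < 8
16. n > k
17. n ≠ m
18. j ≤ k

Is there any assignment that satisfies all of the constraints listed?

Constraints 1, 2, 13, 16, and 18 give k < n, n < g, g ≤ m, m < j, j ≤ k. Chaining: k < n < g ≤ m < j ≤ k, which forces k < k — impossible.

Unsatisfiable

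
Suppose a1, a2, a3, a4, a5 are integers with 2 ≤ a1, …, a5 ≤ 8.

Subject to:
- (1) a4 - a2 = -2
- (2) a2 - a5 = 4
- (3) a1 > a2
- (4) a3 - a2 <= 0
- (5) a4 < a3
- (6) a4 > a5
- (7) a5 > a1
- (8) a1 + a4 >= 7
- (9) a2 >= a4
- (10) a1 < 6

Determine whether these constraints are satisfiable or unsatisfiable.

Unsatisfiable

Constraints 3, 4, 5, 6, and 7 give a4 < a3, a3 ≤ a2, a2 < a1, a1 < a5, a5 < a4. Chaining: a4 < a3 ≤ a2 < a1 < a5 < a4, which forces a4 < a4 — impossible.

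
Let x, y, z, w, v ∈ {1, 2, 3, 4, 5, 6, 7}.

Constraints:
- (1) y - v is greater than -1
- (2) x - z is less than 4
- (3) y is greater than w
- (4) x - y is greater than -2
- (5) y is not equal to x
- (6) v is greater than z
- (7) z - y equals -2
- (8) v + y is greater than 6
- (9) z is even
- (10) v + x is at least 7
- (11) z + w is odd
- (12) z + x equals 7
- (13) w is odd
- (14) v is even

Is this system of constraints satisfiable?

Satisfiable

Take x = 5, y = 4, z = 2, w = 1, v = 4. Then constraint 1: y - v = 0; constraint 2: x - z = 3, and every other listed constraint is also met.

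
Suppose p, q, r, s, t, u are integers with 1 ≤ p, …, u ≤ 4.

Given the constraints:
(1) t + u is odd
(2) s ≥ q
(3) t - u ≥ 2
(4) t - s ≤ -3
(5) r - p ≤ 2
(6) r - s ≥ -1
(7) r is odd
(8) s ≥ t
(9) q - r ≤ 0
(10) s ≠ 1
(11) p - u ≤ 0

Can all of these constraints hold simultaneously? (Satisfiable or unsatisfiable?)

Constraints 3, 4, 5, 6, and 11 give t − u ≥ 2, u − p ≥ 0, p − r ≥ -2, r − s ≥ -1, s − t ≥ 3.
Adding all 5 inequalities: the left sides telescope to 0, and the right sides sum to 2 + 0 + (-2) + (-1) + 3 = 2. So 0 ≥ 2, which is false.

Unsatisfiable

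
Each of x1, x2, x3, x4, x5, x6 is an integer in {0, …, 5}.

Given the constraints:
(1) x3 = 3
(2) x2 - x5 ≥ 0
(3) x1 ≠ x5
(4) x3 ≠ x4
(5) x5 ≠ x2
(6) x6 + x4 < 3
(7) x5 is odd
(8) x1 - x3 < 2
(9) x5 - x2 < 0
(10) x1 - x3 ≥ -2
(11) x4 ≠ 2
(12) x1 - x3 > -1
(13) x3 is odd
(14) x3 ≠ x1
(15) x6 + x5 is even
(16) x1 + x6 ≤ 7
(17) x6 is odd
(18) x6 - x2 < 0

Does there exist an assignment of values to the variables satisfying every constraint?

Satisfiable

Take x1 = 4, x2 = 3, x3 = 3, x4 = 1, x5 = 1, x6 = 1. Then constraint 2: x2 - x5 = 2; constraint 6: x6 + x4 = 2, and every other listed constraint is also met.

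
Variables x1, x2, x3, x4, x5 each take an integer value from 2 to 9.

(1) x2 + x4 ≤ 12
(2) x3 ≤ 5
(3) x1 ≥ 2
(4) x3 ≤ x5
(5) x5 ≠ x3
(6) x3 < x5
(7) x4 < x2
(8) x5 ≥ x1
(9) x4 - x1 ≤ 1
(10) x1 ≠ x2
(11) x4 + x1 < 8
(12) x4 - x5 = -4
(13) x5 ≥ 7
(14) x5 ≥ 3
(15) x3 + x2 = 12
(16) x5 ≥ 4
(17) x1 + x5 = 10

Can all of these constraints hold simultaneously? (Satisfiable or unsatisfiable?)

Satisfiable

Try x1 = 3, x2 = 9, x3 = 3, x4 = 3, x5 = 7.
Check constraint 1: x2 + x4 = 12; constraint 9: x4 - x1 = 0. The remaining constraints are straightforward to verify.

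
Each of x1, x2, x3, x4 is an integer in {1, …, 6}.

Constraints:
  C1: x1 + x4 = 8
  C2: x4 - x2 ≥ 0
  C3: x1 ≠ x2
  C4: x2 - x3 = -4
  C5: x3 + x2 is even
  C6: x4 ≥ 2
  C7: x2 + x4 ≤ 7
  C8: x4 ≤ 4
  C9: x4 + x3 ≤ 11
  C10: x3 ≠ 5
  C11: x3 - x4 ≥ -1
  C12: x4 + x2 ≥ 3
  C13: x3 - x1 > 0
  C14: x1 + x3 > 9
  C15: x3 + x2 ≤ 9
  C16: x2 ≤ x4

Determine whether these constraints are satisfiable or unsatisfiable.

The assignment x1 = 4, x2 = 2, x3 = 6, x4 = 4 works:
  constraint 1 holds since x1 + x4 = 8.
  constraint 2 holds since x4 - x2 = 2.
The rest check out directly.

Satisfiable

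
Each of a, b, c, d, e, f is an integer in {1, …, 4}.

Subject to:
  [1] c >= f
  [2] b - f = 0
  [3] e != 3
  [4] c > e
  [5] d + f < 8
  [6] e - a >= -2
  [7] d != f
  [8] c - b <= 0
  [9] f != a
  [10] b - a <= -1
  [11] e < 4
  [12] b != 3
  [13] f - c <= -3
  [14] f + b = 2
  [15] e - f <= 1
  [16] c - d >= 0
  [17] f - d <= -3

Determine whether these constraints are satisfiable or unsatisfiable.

Constraints 6, 8, 10, 15, 16, and 17 give f − e ≥ -1, e − a ≥ -2, a − b ≥ 1, b − c ≥ 0, c − d ≥ 0, d − f ≥ 3.
Adding all 6 inequalities: the left sides telescope to 0, and the right sides sum to (-1) + (-2) + 1 + 0 + 0 + 3 = 1. So 0 ≥ 1, which is false.

Unsatisfiable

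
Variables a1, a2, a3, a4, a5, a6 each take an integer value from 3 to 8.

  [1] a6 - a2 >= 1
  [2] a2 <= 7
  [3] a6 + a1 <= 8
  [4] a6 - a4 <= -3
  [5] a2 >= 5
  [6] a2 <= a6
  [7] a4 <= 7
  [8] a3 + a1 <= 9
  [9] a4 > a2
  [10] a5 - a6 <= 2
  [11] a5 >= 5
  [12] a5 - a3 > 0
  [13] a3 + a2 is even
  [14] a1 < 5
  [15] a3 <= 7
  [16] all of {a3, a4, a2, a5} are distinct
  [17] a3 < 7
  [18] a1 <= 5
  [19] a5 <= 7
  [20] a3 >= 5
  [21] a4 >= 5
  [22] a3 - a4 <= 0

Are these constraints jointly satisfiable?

Unsatisfiable

Constraints 2, 5, 7, 11, 15, 19, 20, and 21 confine each of a3, a4, a2, a5 to the 3 values {5, …, 7}.
Constraint 16 requires all 4 of them to be distinct, but only 3 values are available — impossible by the pigeonhole principle.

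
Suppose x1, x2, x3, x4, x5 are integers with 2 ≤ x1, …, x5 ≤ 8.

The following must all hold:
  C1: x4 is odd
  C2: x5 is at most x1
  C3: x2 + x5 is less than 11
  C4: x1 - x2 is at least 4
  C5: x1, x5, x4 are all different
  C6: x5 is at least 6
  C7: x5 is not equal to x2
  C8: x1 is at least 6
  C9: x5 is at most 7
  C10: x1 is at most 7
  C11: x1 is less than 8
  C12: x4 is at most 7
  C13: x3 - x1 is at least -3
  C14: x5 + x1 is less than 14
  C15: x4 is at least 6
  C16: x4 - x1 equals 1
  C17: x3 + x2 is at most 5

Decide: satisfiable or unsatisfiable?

Constraints 6, 8, 9, 10, 12, and 15 confine each of x1, x5, x4 to the 2 values {6, 7}.
Constraint 5 requires all 3 of them to be distinct, but only 2 values are available — impossible by the pigeonhole principle.

Unsatisfiable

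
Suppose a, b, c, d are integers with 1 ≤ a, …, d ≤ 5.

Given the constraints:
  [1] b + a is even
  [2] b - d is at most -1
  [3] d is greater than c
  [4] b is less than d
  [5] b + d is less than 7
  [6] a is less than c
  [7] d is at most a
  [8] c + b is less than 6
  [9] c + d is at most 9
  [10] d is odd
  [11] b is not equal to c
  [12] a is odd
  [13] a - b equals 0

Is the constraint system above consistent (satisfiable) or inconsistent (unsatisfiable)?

Constraints 3, 6, and 7 give c < d, d ≤ a, a < c. Chaining: c < d ≤ a < c, which forces c < c — impossible.

Unsatisfiable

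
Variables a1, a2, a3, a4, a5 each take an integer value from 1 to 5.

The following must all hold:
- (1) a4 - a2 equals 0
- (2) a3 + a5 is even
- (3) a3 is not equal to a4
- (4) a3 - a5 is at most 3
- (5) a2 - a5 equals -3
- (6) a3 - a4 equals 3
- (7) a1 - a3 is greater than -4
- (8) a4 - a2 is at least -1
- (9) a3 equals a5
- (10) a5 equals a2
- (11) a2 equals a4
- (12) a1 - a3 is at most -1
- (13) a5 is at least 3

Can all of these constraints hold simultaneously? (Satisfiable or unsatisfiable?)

From constraints 9, 10, and 11, a3 = a5 = a2 = a4, so a3 = a4. But constraint 3 says a3 ≠ a4. Contradiction.

Unsatisfiable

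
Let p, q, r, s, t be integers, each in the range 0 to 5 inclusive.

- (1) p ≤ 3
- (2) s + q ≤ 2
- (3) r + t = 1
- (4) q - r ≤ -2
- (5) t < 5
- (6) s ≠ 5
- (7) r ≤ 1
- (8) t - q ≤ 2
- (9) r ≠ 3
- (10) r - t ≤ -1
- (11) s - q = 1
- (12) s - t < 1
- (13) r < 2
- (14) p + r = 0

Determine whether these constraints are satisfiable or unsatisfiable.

Unsatisfiable

Constraints 4, 8, and 10 give q − t ≥ -2, t − r ≥ 1, r − q ≥ 2.
Adding all 3 inequalities: the left sides telescope to 0, and the right sides sum to (-2) + 1 + 2 = 1. So 0 ≥ 1, which is false.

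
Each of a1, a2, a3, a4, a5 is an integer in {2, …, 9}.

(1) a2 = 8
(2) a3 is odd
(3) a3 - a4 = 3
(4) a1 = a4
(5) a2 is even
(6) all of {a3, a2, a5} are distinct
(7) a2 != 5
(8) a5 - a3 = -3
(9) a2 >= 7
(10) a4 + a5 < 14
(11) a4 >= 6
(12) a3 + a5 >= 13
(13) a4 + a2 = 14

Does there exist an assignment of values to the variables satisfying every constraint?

Try a1 = 6, a2 = 8, a3 = 9, a4 = 6, a5 = 6.
Check constraint 3: a3 - a4 = 3; constraint 8: a5 - a3 = -3. The remaining constraints are straightforward to verify.

Satisfiable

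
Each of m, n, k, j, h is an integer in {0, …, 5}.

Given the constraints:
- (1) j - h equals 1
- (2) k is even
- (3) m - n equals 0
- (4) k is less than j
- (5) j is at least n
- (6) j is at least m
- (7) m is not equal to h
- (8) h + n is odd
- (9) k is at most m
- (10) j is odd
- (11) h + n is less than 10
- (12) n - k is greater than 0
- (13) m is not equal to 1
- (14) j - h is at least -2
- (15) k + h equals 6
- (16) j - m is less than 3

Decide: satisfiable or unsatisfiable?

Try m = 5, n = 5, k = 2, j = 5, h = 4.
Check constraint 1: j - h = 1; constraint 3: m - n = 0. The remaining constraints are straightforward to verify.

Satisfiable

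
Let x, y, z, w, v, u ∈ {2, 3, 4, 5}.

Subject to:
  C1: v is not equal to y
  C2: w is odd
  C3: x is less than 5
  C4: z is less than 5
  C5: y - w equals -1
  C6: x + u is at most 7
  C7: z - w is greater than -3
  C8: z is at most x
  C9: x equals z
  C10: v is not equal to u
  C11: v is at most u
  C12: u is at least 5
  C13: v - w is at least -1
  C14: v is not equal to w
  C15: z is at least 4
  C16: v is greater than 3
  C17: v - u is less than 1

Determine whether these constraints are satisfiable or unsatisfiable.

Unsatisfiable

From constraints 8 and 15: x ≥ z ≥ 4. From constraint 12: u ≥ 5. Hence x + u ≥ 9. But constraint 6 requires x + u ≤ 7, and 7 < 9. Contradiction.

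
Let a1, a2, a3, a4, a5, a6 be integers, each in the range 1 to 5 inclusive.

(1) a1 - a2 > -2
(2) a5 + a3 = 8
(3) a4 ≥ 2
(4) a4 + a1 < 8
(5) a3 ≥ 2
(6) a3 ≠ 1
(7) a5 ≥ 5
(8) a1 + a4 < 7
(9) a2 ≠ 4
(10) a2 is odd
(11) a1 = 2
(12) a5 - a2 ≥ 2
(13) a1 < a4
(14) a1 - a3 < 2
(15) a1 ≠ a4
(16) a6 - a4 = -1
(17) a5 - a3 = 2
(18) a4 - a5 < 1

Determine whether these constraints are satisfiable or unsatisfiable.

Satisfiable

Try a1 = 2, a2 = 3, a3 = 3, a4 = 4, a5 = 5, a6 = 3.
Check constraint 1: a1 - a2 = -1; constraint 2: a5 + a3 = 8; constraint 4: a4 + a1 = 6. The remaining constraints are straightforward to verify.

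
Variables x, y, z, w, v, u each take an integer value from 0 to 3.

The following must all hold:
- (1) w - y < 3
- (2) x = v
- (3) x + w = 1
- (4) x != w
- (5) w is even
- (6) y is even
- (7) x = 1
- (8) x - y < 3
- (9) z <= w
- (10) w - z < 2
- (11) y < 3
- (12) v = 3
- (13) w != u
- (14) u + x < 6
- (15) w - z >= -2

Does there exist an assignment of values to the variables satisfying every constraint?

Constraint 7 fixes x = 1 and constraint 12 fixes v = 3, but constraint 2 requires x = v. Since 1 ≠ 3, contradiction.

Unsatisfiable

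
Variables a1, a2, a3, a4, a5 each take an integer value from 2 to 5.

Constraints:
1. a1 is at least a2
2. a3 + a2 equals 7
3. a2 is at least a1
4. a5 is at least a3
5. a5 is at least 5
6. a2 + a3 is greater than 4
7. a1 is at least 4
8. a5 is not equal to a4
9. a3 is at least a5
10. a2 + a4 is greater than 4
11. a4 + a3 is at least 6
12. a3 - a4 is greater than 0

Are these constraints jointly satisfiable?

Unsatisfiable

From constraints 5 and 9: a3 ≥ a5 ≥ 5. From constraints 3 and 7: a2 ≥ a1 ≥ 4. Hence a3 + a2 ≥ 9. But constraint 2 requires a3 + a2 = 7, and 7 < 9. Contradiction.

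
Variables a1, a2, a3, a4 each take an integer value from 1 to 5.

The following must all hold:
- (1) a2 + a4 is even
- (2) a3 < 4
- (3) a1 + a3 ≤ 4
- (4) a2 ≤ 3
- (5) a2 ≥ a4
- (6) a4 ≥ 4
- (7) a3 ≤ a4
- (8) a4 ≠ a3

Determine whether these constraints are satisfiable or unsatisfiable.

From constraints 5 and 6: a2 ≥ a4 and a4 ≥ 4, so a2 ≥ 4. From constraint 4: a2 ≤ 3. But 3 < 4, so no value of a2 works.

Unsatisfiable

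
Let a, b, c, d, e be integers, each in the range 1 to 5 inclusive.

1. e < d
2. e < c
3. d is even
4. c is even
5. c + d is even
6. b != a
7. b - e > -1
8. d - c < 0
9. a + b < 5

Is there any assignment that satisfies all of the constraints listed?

The assignment a = 1, b = 2, c = 4, d = 2, e = 1 works:
  constraint 7 holds since b - e = 1.
  constraint 8 holds since d - c = -2.
  constraint 9 holds since a + b = 3.
The rest check out directly.

Satisfiable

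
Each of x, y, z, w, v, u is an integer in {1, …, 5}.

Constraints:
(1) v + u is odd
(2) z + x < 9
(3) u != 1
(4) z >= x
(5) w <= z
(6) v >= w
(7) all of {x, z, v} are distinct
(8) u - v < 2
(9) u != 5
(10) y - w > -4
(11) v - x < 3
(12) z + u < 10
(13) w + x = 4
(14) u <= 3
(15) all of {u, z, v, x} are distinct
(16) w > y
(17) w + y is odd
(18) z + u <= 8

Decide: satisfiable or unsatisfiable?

Try x = 1, y = 2, z = 5, w = 3, v = 3, u = 2.
Check constraint 2: z + x = 6; constraint 8: u - v = -1; constraint 10: y - w = -1. The remaining constraints are straightforward to verify.

Satisfiable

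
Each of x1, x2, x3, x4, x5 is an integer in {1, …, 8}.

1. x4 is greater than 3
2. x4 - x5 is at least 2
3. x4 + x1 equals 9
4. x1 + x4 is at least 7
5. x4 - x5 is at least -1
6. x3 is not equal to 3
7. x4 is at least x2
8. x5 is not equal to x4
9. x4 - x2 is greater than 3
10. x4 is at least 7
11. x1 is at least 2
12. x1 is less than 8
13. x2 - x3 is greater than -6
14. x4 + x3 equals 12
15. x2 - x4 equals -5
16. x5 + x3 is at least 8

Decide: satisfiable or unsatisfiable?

The assignment x1 = 2, x2 = 2, x3 = 5, x4 = 7, x5 = 5 works:
  constraint 2 holds since x4 - x5 = 2.
  constraint 3 holds since x4 + x1 = 9.
The rest check out directly.

Satisfiable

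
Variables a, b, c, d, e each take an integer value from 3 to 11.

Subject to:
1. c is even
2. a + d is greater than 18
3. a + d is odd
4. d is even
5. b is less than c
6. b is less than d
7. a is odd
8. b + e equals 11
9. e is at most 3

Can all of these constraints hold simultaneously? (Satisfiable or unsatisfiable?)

Satisfiable

One satisfying assignment is a = 9, b = 8, c = 10, d = 10, e = 3.
For the less obvious constraints — constraint 2: a + d = 19; constraint 8: b + e = 11 — and the others hold by inspection.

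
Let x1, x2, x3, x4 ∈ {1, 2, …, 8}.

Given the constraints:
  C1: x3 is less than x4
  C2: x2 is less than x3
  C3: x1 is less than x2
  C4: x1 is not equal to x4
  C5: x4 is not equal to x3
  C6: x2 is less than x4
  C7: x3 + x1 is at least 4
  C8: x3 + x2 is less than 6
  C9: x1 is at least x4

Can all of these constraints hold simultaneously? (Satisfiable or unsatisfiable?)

Constraints 1, 2, 3, and 9 give x3 < x4, x4 ≤ x1, x1 < x2, x2 < x3. Chaining: x3 < x4 ≤ x1 < x2 < x3, which forces x3 < x3 — impossible.

Unsatisfiable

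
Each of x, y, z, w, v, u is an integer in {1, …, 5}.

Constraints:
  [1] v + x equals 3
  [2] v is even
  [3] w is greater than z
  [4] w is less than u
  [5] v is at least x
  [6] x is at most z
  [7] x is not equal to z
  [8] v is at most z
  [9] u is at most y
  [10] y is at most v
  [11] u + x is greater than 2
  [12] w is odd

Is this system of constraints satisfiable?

Constraints 3, 4, 8, 9, and 10 give v ≤ z, z < w, w < u, u ≤ y, y ≤ v. Chaining: v ≤ z < w < u ≤ y ≤ v, which forces v < v — impossible.

Unsatisfiable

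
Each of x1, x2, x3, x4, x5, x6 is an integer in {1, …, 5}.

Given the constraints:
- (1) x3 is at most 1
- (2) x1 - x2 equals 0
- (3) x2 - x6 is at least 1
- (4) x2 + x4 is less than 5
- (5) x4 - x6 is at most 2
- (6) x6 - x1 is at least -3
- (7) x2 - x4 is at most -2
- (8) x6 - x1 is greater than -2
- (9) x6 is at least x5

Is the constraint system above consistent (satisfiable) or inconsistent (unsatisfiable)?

Unsatisfiable

Constraints 3, 5, and 7 give x6 − x4 ≥ -2, x4 − x2 ≥ 2, x2 − x6 ≥ 1.
Adding all 3 inequalities: the left sides telescope to 0, and the right sides sum to (-2) + 2 + 1 = 1. So 0 ≥ 1, which is false.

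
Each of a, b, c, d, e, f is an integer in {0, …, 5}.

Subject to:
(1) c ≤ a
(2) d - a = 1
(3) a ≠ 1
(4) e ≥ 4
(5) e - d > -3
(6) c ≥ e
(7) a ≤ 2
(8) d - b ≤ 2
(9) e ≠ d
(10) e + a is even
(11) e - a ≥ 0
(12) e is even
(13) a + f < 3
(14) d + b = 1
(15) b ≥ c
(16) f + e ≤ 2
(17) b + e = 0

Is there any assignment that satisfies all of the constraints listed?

From constraints 4 and 6: c ≥ e and e ≥ 4, so c ≥ 4. From constraints 1 and 7: c ≤ a and a ≤ 2, so c ≤ 2. But 2 < 4, so no value of c works.

Unsatisfiable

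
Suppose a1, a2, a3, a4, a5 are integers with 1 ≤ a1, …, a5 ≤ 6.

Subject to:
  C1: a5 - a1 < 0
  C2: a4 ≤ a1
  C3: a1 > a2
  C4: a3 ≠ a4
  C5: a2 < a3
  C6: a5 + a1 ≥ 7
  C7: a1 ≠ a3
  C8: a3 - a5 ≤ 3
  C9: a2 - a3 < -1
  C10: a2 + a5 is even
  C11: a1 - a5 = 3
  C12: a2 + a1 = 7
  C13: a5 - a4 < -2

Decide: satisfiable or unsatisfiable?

Take a1 = 5, a2 = 2, a3 = 4, a4 = 5, a5 = 2. Then constraint 1: a5 - a1 = -3; constraint 6: a5 + a1 = 7, and every other listed constraint is also met.

Satisfiable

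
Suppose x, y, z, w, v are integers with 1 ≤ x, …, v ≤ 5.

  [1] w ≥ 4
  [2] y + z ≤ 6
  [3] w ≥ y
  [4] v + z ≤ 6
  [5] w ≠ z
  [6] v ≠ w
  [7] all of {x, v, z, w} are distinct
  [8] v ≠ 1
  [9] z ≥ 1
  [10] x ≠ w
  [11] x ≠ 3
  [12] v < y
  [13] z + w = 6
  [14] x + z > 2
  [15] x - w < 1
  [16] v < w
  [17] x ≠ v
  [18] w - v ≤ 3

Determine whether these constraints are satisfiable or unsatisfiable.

Satisfiable

The assignment x = 4, y = 3, z = 1, w = 5, v = 2 works:
  constraint 2 holds since y + z = 4.
  constraint 4 holds since v + z = 3.
  constraint 13 holds since z + w = 6.
The rest check out directly.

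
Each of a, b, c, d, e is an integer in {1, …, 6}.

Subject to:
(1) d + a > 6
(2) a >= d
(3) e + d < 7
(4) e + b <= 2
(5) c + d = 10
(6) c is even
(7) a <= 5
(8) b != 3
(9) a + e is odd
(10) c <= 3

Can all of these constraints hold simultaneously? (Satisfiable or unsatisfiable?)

Unsatisfiable

From constraint 10: c ≤ 3. From constraints 2 and 7: d ≤ a ≤ 5. Hence c + d ≤ 8. But constraint 5 requires c + d = 10, and 10 > 8. Contradiction.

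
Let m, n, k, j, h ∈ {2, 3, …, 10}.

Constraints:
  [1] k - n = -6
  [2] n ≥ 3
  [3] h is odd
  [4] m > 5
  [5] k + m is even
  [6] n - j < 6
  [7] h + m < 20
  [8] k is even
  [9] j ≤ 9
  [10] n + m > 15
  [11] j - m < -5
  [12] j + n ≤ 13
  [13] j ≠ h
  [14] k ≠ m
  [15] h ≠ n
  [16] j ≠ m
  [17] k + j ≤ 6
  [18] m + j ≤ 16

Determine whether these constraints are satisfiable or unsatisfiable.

Try m = 10, n = 8, k = 2, j = 3, h = 9.
Check constraint 1: k - n = -6; constraint 6: n - j = 5. The remaining constraints are straightforward to verify.

Satisfiable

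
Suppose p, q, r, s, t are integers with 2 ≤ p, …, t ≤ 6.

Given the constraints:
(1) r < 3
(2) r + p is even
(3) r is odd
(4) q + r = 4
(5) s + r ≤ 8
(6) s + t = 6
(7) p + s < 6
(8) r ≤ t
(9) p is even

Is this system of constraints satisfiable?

Constraint 3 makes r odd and constraint 9 makes p even, so r + p must be odd. Constraint 2 says r + p is even — contradiction.

Unsatisfiable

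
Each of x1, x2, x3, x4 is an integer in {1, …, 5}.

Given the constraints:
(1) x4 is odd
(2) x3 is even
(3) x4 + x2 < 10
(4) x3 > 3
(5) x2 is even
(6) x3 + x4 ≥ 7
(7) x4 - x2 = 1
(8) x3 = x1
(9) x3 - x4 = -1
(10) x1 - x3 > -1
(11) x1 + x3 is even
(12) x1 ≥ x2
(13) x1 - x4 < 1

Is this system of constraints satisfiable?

Satisfiable

The assignment x1 = 4, x2 = 4, x3 = 4, x4 = 5 works:
  constraint 3 holds since x4 + x2 = 9.
  constraint 6 holds since x3 + x4 = 9.
  constraint 7 holds since x4 - x2 = 1.
The rest check out directly.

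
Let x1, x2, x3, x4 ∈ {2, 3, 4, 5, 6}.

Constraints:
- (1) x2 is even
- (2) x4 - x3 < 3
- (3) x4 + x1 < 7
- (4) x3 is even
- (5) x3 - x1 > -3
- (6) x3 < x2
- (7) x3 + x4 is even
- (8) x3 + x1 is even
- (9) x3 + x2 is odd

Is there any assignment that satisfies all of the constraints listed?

Unsatisfiable

Constraint 4 makes x3 even and constraint 1 makes x2 even, so x3 + x2 must be even. Constraint 9 says x3 + x2 is odd — contradiction.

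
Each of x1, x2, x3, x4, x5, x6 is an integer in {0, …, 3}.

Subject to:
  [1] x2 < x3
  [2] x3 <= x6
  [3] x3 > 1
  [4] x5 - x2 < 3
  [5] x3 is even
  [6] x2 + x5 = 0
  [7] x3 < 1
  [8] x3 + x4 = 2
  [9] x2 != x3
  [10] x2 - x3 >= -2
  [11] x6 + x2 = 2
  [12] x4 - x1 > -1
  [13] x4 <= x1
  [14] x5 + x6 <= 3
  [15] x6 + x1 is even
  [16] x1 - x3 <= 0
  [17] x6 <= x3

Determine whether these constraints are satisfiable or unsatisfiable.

From constraint 3: x3 ≥ 2. From constraint 7: x3 ≤ 0. But 0 < 2, so no value of x3 works.

Unsatisfiable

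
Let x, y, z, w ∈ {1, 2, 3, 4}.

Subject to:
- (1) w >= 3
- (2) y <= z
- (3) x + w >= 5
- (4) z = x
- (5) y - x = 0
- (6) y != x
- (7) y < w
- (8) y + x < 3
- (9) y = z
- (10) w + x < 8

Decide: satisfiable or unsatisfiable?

Unsatisfiable

From constraints 4 and 9, y = z = x, so y = x. But constraint 6 says y ≠ x. Contradiction.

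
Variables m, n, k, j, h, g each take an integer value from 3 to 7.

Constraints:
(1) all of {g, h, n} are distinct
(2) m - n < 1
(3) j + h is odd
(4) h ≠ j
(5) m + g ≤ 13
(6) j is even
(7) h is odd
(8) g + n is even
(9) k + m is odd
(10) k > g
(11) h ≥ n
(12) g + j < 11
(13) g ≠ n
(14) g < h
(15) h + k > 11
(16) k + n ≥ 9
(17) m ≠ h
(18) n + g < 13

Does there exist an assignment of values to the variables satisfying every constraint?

Take m = 4, n = 4, k = 7, j = 4, h = 7, g = 6. Then constraint 2: m - n = 0; constraint 5: m + g = 10; constraint 12: g + j = 10, and every other listed constraint is also met.

Satisfiable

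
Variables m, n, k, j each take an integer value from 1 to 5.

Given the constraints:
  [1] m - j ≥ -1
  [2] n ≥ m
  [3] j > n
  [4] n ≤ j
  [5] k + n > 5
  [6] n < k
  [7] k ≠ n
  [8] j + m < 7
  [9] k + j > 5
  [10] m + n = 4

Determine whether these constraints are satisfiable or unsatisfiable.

Take m = 2, n = 2, k = 5, j = 3. Then constraint 1: m - j = -1; constraint 5: k + n = 7, and every other listed constraint is also met.

Satisfiable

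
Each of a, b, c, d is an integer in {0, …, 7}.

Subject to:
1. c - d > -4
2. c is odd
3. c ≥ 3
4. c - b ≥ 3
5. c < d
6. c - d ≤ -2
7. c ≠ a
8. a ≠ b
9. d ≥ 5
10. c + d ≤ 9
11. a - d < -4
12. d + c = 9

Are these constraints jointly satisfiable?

Try a = 1, b = 0, c = 3, d = 6.
Check constraint 1: c - d = -3; constraint 4: c - b = 3. The remaining constraints are straightforward to verify.

Satisfiable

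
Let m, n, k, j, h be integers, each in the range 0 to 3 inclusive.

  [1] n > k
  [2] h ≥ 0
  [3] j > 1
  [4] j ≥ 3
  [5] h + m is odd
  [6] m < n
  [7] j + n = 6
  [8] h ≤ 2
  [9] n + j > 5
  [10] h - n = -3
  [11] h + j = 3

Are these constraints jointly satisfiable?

Satisfiable

Setting (m, n, k, j, h) = (1, 3, 1, 3, 0) satisfies everything: constraint 7: j + n = 6; constraint 9: n + j = 6; constraint 10: h - n = -3, and the others follow.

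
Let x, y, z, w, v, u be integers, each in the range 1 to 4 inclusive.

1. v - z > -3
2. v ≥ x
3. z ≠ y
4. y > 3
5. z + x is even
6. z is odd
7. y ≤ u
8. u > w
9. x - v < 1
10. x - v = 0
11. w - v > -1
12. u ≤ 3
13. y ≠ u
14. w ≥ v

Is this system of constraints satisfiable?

Unsatisfiable

From constraint 4: y ≥ 4. From constraints 7 and 12: y ≤ u and u ≤ 3, so y ≤ 3. But 3 < 4, so no value of y works.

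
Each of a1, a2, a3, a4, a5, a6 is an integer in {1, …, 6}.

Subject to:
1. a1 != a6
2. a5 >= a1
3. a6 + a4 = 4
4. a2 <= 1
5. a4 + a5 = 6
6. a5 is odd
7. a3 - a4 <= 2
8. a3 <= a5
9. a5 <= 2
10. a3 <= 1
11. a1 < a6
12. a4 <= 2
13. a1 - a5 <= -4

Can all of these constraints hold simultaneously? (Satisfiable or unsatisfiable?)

From constraint 12: a4 ≤ 2. From constraint 9: a5 ≤ 2. Hence a4 + a5 ≤ 4. But constraint 5 requires a4 + a5 = 6, and 6 > 4. Contradiction.

Unsatisfiable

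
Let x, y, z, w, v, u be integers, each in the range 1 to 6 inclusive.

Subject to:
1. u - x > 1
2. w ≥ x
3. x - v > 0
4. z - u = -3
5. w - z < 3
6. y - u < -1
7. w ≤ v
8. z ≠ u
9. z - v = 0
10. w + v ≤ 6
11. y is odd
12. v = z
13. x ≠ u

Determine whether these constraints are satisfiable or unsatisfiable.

Constraints 2, 3, and 7 give w ≤ v, v < x, x ≤ w. Chaining: w ≤ v < x ≤ w, which forces w < w — impossible.

Unsatisfiable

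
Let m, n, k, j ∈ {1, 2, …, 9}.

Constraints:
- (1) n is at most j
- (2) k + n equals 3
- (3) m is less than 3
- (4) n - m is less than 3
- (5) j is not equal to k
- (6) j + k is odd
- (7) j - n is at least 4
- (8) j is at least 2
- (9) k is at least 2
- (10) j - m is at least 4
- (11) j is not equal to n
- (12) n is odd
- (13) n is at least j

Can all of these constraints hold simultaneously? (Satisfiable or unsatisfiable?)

Unsatisfiable

From constraint 9: k ≥ 2. From constraints 8 and 13: n ≥ j ≥ 2. Hence k + n ≥ 4. But constraint 2 requires k + n = 3, and 3 < 4. Contradiction.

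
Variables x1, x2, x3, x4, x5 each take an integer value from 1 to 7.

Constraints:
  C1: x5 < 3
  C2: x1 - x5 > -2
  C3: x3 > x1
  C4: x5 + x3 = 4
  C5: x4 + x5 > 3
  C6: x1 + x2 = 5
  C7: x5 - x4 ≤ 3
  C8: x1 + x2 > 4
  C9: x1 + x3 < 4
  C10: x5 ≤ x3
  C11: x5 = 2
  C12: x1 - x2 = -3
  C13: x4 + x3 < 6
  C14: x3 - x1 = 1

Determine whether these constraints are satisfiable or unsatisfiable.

Satisfiable

Setting (x1, x2, x3, x4, x5) = (1, 4, 2, 2, 2) satisfies everything: constraint 2: x1 - x5 = -1; constraint 4: x5 + x3 = 4; constraint 5: x4 + x5 = 4, and the others follow.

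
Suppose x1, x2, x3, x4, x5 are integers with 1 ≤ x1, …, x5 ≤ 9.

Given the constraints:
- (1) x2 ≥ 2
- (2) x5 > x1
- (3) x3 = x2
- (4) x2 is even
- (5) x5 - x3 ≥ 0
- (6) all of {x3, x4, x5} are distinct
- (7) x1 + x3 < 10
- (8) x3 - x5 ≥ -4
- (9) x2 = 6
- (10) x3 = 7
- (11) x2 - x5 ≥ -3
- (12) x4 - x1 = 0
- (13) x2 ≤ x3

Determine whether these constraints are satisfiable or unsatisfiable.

Constraint 10 fixes x3 = 7 and constraint 9 fixes x2 = 6, but constraint 3 requires x3 = x2. Since 7 ≠ 6, contradiction.

Unsatisfiable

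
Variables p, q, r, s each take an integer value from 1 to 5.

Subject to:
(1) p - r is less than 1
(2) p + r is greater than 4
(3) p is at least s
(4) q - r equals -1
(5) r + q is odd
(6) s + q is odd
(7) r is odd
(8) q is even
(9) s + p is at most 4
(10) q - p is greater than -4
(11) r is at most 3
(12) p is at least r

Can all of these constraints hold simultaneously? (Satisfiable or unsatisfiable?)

Satisfiable

One satisfying assignment is p = 3, q = 2, r = 3, s = 1.
For the less obvious constraints — constraint 1: p - r = 0; constraint 2: p + r = 6 — and the others hold by inspection.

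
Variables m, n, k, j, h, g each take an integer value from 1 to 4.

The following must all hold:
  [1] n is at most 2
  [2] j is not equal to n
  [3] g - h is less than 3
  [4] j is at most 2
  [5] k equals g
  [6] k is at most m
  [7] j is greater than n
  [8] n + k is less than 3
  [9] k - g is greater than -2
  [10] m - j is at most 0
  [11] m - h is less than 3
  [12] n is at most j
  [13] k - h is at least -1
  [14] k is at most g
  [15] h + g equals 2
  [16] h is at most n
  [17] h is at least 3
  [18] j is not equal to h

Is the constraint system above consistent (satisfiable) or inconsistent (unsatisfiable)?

From constraints 16 and 17: n ≥ h and h ≥ 3, so n ≥ 3. From constraint 1: n ≤ 2. But 2 < 3, so no value of n works.

Unsatisfiable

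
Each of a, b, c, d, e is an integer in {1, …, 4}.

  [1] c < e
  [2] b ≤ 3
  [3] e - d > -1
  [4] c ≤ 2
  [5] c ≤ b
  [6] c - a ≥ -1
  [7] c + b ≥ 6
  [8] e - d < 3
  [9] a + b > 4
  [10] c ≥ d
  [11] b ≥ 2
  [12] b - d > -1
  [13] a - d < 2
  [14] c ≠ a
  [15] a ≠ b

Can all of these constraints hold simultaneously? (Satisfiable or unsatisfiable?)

Unsatisfiable

From constraint 4: c ≤ 2. From constraint 2: b ≤ 3. Hence c + b ≤ 5. But constraint 7 requires c + b ≥ 6, and 6 > 5. Contradiction.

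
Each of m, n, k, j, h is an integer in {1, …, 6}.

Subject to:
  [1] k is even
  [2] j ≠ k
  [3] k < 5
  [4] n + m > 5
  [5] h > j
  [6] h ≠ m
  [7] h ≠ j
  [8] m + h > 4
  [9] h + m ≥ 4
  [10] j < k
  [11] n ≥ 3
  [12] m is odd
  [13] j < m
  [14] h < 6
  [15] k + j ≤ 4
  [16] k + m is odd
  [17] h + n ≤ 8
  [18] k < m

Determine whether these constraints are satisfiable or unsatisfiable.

Satisfiable

One satisfying assignment is m = 3, n = 3, k = 2, j = 1, h = 4.
For the less obvious constraints — constraint 4: n + m = 6; constraint 8: m + h = 7; constraint 9: h + m = 7 — and the others hold by inspection.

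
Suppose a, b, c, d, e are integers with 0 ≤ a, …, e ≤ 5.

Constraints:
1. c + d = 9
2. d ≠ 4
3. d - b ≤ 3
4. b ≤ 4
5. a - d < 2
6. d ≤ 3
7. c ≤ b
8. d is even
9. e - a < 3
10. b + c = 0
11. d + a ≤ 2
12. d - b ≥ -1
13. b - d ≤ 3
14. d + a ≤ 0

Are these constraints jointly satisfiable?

Unsatisfiable

From constraints 4 and 7: c ≤ b ≤ 4. From constraint 6: d ≤ 3. Hence c + d ≤ 7. But constraint 1 requires c + d = 9, and 9 > 7. Contradiction.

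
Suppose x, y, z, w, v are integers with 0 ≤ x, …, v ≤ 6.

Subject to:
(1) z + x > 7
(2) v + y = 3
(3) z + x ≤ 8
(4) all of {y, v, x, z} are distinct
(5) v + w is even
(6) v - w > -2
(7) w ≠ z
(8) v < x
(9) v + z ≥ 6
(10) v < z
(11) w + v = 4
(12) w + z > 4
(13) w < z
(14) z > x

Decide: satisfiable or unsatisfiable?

Take x = 3, y = 1, z = 5, w = 2, v = 2. Then constraint 1: z + x = 8; constraint 2: v + y = 3; constraint 3: z + x = 8, and every other listed constraint is also met.

Satisfiable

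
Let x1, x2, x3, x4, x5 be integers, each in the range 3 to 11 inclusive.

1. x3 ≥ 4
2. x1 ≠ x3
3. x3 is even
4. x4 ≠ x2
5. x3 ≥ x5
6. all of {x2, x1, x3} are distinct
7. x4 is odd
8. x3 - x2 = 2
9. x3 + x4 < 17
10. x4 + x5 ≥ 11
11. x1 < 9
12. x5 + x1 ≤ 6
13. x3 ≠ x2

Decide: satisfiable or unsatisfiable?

One satisfying assignment is x1 = 3, x2 = 4, x3 = 6, x4 = 9, x5 = 3.
For the less obvious constraints — constraint 8: x3 - x2 = 2; constraint 9: x3 + x4 = 15; constraint 10: x4 + x5 = 12 — and the others hold by inspection.

Satisfiable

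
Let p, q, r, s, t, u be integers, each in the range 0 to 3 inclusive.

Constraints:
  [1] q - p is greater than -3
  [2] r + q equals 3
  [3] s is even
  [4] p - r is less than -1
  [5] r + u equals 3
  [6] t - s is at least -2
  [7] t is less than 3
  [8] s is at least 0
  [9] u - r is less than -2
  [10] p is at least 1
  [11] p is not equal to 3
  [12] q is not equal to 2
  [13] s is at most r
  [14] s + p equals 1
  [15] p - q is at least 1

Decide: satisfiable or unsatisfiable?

Setting (p, q, r, s, t, u) = (1, 0, 3, 0, 0, 0) satisfies everything: constraint 1: q - p = -1; constraint 2: r + q = 3; constraint 4: p - r = -2, and the others follow.

Satisfiable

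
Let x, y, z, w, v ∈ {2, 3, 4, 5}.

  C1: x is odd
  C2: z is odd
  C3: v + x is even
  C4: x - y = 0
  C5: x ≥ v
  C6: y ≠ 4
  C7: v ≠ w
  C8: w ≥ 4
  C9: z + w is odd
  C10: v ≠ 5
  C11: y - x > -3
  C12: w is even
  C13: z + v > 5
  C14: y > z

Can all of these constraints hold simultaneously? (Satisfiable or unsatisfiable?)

Satisfiable

Setting (x, y, z, w, v) = (5, 5, 3, 4, 3) satisfies everything: constraint 4: x - y = 0; constraint 11: y - x = 0, and the others follow.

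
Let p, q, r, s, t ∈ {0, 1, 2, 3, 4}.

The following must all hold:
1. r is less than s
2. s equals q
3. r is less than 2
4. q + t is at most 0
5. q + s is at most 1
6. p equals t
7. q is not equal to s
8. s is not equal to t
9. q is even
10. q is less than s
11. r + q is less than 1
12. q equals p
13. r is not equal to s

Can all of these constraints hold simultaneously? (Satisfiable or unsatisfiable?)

Unsatisfiable

From constraints 2, 6, and 12, s = q = p = t, so s = t. But constraint 8 says s ≠ t. Contradiction.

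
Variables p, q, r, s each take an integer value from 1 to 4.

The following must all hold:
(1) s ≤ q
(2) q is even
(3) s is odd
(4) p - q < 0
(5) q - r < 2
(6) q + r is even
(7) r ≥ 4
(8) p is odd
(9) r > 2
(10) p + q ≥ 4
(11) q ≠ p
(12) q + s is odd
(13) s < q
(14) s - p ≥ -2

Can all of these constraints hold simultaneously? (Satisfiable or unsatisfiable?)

The assignment p = 1, q = 4, r = 4, s = 1 works:
  constraint 4 holds since p - q = -3.
  constraint 5 holds since q - r = 0.
The rest check out directly.

Satisfiable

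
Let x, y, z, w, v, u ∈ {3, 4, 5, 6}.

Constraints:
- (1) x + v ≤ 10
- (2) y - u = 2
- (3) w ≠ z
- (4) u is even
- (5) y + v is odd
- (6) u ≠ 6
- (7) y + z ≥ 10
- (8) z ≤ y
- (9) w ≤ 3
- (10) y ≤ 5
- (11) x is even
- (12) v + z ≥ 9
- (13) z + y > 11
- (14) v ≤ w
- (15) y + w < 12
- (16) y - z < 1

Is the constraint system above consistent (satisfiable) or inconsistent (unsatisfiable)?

From constraints 9 and 14: v ≤ w ≤ 3. From constraints 8 and 10: z ≤ y ≤ 5. Hence v + z ≤ 8. But constraint 12 requires v + z ≥ 9, and 9 > 8. Contradiction.

Unsatisfiable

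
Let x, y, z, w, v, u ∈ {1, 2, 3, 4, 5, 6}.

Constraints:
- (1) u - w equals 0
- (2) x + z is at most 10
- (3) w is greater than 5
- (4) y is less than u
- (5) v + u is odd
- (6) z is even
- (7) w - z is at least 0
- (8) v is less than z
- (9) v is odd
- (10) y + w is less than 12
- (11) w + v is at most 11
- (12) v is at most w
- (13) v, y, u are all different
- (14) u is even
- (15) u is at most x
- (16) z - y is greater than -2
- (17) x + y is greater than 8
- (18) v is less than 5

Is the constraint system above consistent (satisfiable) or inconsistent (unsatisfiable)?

Satisfiable

One satisfying assignment is x = 6, y = 4, z = 4, w = 6, v = 3, u = 6.
For the less obvious constraints — constraint 1: u - w = 0; constraint 2: x + z = 10 — and the others hold by inspection.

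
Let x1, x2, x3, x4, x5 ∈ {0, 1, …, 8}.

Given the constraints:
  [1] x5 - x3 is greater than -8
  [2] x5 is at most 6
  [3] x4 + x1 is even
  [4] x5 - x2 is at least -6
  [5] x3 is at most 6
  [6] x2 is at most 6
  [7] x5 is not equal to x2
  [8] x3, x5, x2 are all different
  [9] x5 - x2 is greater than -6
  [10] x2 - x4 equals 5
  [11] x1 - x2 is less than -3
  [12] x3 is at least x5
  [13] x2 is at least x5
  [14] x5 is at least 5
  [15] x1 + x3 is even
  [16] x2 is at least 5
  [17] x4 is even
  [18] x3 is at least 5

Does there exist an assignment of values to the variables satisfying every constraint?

Unsatisfiable

Constraints 2, 5, 6, 14, 16, and 18 confine each of x3, x5, x2 to the 2 values {5, 6}.
Constraint 8 requires all 3 of them to be distinct, but only 2 values are available — impossible by the pigeonhole principle.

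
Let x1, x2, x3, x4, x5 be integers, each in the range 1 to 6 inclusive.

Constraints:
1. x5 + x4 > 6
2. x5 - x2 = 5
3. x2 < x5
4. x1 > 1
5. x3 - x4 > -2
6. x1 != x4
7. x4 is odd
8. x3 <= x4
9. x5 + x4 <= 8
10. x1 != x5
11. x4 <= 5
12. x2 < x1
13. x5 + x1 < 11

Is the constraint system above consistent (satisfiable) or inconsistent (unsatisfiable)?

Try x1 = 2, x2 = 1, x3 = 1, x4 = 1, x5 = 6.
Check constraint 1: x5 + x4 = 7; constraint 2: x5 - x2 = 5. The remaining constraints are straightforward to verify.

Satisfiable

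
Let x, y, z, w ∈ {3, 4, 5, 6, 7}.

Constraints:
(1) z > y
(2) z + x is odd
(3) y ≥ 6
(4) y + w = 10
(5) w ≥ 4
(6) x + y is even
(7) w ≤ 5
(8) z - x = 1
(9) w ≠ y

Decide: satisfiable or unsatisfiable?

Setting (x, y, z, w) = (6, 6, 7, 4) satisfies everything: constraint 2: z + x = 13 is odd; constraint 4: y + w = 10; constraint 8: z - x = 1, and the others follow.

Satisfiable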